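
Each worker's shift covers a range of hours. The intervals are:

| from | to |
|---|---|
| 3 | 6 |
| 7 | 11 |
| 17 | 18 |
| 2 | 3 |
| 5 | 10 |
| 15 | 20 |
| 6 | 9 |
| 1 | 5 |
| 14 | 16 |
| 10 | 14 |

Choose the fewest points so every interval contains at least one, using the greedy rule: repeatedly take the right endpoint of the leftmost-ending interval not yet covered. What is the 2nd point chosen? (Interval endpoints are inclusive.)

Sorted: [2,3] [1,5] [3,6] [6,9] [5,10] [7,11] [10,14] [14,16] [17,18] [15,20]
{[2,3],[1,5],[3,6]} hit by 3; {[6,9],[5,10],[7,11]} hit by 9; {[10,14],[14,16]} hit by 14; {[17,18],[15,20]} hit by 18.
Points: 3, 9, 14, 18 (4 total).

9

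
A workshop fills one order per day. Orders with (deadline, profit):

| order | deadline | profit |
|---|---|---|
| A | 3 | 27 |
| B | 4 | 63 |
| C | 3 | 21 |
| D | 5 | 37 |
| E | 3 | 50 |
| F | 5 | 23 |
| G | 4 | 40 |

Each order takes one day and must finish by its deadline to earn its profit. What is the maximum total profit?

217

Sort by profit descending; place each in the latest free slot ≤ its deadline.
Profit order: B=63 E=50 G=40 D=37 A=27 F=23 C=21
Assign: B→slot 4, E→slot 3, G→slot 2, D→slot 5, A→slot 1, F skipped, C skipped.
Slots: [1:A] [2:G] [3:E] [4:B] [5:D]
Profit = 27 + 40 + 50 + 63 + 37 = 217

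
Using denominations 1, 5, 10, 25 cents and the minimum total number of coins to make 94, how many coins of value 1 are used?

4

94 = 3×25 + 1×10 + 1×5 + 4×1
Count of 1: 4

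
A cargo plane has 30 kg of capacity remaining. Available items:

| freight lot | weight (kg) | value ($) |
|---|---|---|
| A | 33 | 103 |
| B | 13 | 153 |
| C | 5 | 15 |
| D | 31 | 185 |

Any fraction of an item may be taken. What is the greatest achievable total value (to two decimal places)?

254.45

Order: B (153/13=11.77) > D (185/31=5.97) > A (103/33=3.12) > C (15/5=3.00)
Fill: take B (13 @ 153) → take 17/31 of D → 101.45; 30/30 used.
Total value = 254.45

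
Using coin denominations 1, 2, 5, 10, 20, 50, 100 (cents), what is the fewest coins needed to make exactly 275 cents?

Greedy: take as many of the largest coin as possible, then repeat with the remainder.
275 = 2×100 + 1×50 + 1×20 + 1×5
Total coins = 2 + 1 + 1 + 1 = 5

5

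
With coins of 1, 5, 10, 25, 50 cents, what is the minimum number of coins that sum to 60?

2

60 = 1×50 + 1×10
Total coins = 1 + 1 = 2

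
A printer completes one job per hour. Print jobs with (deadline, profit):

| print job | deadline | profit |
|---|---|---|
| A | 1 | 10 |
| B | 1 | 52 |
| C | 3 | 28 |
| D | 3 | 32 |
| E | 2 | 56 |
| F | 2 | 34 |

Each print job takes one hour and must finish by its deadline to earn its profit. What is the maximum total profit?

140

By profit: E(d2,56), B(d1,52), F(d2,34), D(d3,32), C(d3,28), A(d1,10)
E→slot 2; B→slot 1; F skipped; D→slot 3; C skipped; A skipped.
Profit = 52 + 56 + 32 = 140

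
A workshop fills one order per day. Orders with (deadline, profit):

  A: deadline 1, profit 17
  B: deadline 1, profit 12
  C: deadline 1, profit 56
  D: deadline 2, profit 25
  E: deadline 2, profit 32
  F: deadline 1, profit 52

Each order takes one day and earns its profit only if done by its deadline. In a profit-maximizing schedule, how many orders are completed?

2

Sort by profit descending; place each in the latest free slot ≤ its deadline.
Profit order: C=56 F=52 E=32 D=25 A=17 B=12
Assign: C→slot 1, F skipped, E→slot 2, D skipped, A skipped, B skipped.
Slots: [1:C] [2:E]
2 of 6 scheduled.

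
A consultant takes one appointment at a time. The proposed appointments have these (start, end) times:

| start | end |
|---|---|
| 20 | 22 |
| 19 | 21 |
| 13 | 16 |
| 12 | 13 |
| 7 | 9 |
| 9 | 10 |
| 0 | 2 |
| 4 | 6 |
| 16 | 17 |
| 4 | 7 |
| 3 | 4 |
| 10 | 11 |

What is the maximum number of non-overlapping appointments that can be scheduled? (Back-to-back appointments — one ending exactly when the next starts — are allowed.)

10

Order by finish time; keep every interval that doesn't clash with the previous kept one.
Sorted by end: (0,2)  (3,4)  (4,6)  (4,7)  (7,9)  (9,10)  (10,11)  (12,13)  (13,16)  (16,17)  (19,21)  (20,22)
take (0,2); take (3,4); take (4,6); take (7,9); take (9,10); take (10,11); take (12,13); take (13,16); take (16,17); take (19,21); skip (20,22).
Selected 10 appointments.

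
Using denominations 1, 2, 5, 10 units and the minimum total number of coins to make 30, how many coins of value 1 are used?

Greedy: take as many of the largest coin as possible, then repeat with the remainder.
30 = 3×10
Count of 1: 0

0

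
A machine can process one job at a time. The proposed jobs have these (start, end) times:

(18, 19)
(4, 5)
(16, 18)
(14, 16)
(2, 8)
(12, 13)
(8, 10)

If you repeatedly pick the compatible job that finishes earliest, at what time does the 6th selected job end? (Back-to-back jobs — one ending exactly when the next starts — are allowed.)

Sorted by end: (4,5)  (2,8)  (8,10)  (12,13)  (14,16)  (16,18)  (18,19)
take (4,5); skip (2,8); take (8,10); take (12,13); take (14,16); take (16,18); take (18,19).
Selected: (4,5) (8,10) (12,13) (14,16) (16,18) (18,19)

19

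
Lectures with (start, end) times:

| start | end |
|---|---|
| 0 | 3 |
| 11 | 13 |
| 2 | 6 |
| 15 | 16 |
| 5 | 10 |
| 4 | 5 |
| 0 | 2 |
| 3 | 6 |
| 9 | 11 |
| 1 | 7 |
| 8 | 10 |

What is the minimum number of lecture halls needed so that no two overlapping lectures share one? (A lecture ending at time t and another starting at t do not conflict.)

4

The answer is the maximum number of intervals overlapping at any instant.
starts: [0, 0, 1, 2, 3, 4, 5, 8, 9, 11, 15]
ends:   [2, 3, 5, 6, 6, 7, 10, 10, 11, 13, 16]
s0→1 s0→2 s1→3 e2→2 s2→3 e3→2 s3→3 s4→4  — peak 4.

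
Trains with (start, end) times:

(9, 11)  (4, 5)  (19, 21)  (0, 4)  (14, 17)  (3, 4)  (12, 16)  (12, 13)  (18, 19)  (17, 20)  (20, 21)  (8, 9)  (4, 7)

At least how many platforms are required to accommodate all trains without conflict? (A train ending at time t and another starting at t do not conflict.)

starts: [0, 3, 4, 4, 8, 9, 12, 12, 14, 17, 18, 19, 20]
ends:   [4, 4, 5, 7, 9, 11, 13, 16, 17, 19, 20, 21, 21]
s0→1 s3→2  — peak 2.

2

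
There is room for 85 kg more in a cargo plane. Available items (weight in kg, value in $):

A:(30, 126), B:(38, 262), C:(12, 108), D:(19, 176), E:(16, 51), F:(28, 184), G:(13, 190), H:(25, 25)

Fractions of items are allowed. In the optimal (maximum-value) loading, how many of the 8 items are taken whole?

4

Greedy by value/weight ratio, highest first.
Ratios (sorted): G 14.62, D 9.26, C 9.00, B 6.89, F 6.57, A 4.20, E 3.19, H 1.00
take G (13 @ 190); take D (19 @ 176); take C (12 @ 108); take B (38 @ 262); take 3/28 of F → 19.71. Capacity used 85/85.
4 item(s) taken whole; one partial (take 3/28 of F).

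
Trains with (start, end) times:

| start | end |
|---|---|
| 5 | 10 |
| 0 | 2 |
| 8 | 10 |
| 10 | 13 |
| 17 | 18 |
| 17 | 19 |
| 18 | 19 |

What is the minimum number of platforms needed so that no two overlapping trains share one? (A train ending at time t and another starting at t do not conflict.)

Events (time:±→running): 0:+→1 2:-→0 5:+→1 8:+→2 … peak 2.

2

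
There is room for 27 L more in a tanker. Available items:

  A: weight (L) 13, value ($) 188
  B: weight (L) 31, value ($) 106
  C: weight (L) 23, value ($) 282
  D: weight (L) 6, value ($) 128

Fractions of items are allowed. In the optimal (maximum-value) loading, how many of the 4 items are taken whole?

Greedy by value/weight ratio, highest first.
Ratios (sorted): D 21.33, A 14.46, C 12.26, B 3.42
take D (6 @ 128); take A (13 @ 188); take 8/23 of C → 98.09. Capacity used 27/27.
2 item(s) taken whole; one partial (take 8/23 of C).

2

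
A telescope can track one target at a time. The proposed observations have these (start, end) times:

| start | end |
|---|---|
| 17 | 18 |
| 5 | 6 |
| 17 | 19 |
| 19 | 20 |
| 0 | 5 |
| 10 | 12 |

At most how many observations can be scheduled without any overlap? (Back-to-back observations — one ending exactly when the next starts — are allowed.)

5

Order by finish time; keep every interval that doesn't clash with the previous kept one.
By end time: (0,5), (5,6), (10,12), (17,18), (17,19), (19,20).
Pick (0,5); next start ≥ 5 → (5,6); next start ≥ 6 → (10,12); next start ≥ 12 → (17,18); next start ≥ 18 → (19,20).
Selected 5 observations.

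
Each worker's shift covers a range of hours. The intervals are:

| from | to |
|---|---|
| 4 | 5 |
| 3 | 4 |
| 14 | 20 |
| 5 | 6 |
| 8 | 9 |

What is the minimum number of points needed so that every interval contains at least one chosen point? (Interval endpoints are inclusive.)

4

Sorted: [3,4] [4,5] [5,6] [8,9] [14,20]
{[3,4],[4,5]} hit by 4; {[5,6]} hit by 6; {[8,9]} hit by 9; {[14,20]} hit by 20.
Points: 4, 6, 9, 20 (4 total).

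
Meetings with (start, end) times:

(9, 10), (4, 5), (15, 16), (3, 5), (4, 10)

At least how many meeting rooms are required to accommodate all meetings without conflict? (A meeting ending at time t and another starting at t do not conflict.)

Count concurrent intervals with a sweep; the peak is the room count.
Events (time:±→running): 3:+→1 4:+→2 4:+→3 … peak 3.

3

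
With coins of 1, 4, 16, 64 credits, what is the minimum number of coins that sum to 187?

10

187 − 2×64→59 − 3×16→11 − 2×4→3 − 3×1→0
Total coins = 2 + 3 + 2 + 3 = 10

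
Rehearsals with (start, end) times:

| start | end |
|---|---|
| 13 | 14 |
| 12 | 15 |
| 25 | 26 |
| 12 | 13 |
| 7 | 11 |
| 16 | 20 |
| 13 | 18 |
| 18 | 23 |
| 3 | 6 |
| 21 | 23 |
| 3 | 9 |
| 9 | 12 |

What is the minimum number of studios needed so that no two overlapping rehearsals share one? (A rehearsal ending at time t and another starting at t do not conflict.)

Events (time:±→running): 3:+→1 3:+→2 6:-→1 7:+→2 9:-→1 9:+→2 11:-→1 12:-→0 12:+→1 12:+→2 13:-→1 13:+→2 13:+→3 … peak 3.

3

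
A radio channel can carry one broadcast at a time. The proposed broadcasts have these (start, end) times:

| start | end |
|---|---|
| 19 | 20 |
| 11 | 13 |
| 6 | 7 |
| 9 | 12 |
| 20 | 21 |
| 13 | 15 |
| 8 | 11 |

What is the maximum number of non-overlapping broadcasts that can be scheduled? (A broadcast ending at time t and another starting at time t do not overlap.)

Greedy by earliest finish: after sorting by end time, pick each interval compatible with the last pick.
By end time: (6,7), (8,11), (9,12), (11,13), (13,15), (19,20), (20,21).
Pick (6,7); next start ≥ 7 → (8,11); next start ≥ 11 → (11,13); next start ≥ 13 → (13,15); next start ≥ 15 → (19,20); next start ≥ 20 → (20,21).
Selected 6 broadcasts.

6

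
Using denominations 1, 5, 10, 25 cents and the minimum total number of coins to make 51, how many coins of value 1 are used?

Use the largest denomination that fits, subtract, and repeat.
51 − 2×25→1 − 1×1→0
Count of 1: 1

1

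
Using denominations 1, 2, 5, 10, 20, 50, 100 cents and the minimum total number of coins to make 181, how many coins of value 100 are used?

1

Greedy: take as many of the largest coin as possible, then repeat with the remainder.
181 = 1×100 + 1×50 + 1×20 + 1×10 + 1×1
Count of 100: 1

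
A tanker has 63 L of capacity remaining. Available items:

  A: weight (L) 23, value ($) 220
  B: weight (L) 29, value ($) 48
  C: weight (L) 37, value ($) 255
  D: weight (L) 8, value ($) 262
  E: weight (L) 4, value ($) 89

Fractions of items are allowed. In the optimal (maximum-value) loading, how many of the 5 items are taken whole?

Greedy by value/weight ratio, highest first.
Ratios (sorted): D 32.75, E 22.25, A 9.57, C 6.89, B 1.66
take D (8 @ 262); take E (4 @ 89); take A (23 @ 220); take 28/37 of C → 192.97. Capacity used 63/63.
3 item(s) taken whole; one partial (take 28/37 of C).

3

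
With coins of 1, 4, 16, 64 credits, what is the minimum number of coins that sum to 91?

Use the largest denomination that fits, subtract, and repeat.
91 − 1×64→27 − 1×16→11 − 2×4→3 − 3×1→0
Total coins = 1 + 1 + 2 + 3 = 7

7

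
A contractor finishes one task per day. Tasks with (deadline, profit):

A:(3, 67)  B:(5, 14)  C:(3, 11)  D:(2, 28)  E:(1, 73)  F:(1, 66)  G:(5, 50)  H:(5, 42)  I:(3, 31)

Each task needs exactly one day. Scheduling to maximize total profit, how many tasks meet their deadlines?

Sort by profit descending; place each in the latest free slot ≤ its deadline.
Profit order: E=73 A=67 F=66 G=50 H=42 I=31 D=28 B=14 C=11
Assign: E→slot 1, A→slot 3, F skipped, G→slot 5, H→slot 4, I→slot 2, D skipped, B skipped, C skipped.
Slots: [1:E] [2:I] [3:A] [4:H] [5:G]
5 of 9 scheduled.

5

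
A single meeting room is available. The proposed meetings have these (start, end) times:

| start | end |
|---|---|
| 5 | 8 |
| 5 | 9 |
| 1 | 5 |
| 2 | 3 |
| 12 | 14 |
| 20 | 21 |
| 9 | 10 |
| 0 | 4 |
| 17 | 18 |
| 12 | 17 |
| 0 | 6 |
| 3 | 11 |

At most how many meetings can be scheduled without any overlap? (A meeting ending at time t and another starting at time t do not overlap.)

By end time: (2,3), (0,4), (1,5), (0,6), (5,8), (5,9), (9,10), (3,11), (12,14), (12,17), (17,18), (20,21).
Pick (2,3); next start ≥ 3 → (5,8); next start ≥ 8 → (9,10); next start ≥ 10 → (12,14); next start ≥ 14 → (17,18); next start ≥ 18 → (20,21).
Selected 6 meetings.

6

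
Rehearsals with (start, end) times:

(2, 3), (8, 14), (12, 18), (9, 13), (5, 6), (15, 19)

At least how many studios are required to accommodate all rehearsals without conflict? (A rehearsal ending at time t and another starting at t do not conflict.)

Events (time:±→running): 2:+→1 3:-→0 5:+→1 6:-→0 8:+→1 9:+→2 12:+→3 … peak 3.

3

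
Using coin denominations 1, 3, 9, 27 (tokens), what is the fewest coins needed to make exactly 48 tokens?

4

48 = 1×27 + 2×9 + 1×3
Total coins = 1 + 2 + 1 = 4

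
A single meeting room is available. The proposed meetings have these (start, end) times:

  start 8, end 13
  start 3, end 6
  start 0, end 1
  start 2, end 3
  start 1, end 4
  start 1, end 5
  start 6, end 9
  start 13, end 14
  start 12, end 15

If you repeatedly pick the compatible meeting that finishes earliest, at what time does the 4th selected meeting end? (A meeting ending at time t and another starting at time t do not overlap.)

Sort by end time and greedily take each interval whose start is ≥ the last chosen end.
By end time: (0,1), (2,3), (1,4), (1,5), (3,6), (6,9), (8,13), (13,14), (12,15).
Pick (0,1); next start ≥ 1 → (2,3); next start ≥ 3 → (3,6); next start ≥ 6 → (6,9); next start ≥ 9 → (13,14).
Selected: (0,1) (2,3) (3,6) (6,9) (13,14)

9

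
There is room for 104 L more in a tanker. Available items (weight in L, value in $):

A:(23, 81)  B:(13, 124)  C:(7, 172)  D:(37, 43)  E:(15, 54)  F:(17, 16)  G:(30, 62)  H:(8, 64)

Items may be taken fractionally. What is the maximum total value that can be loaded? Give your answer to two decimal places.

566.30

Order: C (172/7=24.57) > B (124/13=9.54) > H (64/8=8.00) > E (54/15=3.60) > A (81/23=3.52) > G (62/30=2.07) > D (43/37=1.16) > F (16/17=0.94)
Fill: take C (7 @ 172) → take B (13 @ 124) → take H (8 @ 64) → take E (15 @ 54) → take A (23 @ 81) → take G (30 @ 62) → take 8/37 of D → 9.30; 104/104 used.
Total value = 566.30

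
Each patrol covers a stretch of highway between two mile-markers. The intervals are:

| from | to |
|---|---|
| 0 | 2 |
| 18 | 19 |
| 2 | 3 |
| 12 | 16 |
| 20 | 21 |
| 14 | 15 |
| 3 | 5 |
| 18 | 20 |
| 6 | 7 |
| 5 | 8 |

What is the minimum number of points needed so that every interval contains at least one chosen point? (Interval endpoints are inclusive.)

6

Sort by right endpoint; whenever an interval is uncovered, place a point at its right end.
By right end: [0,2]  [2,3]  [3,5]  [6,7]  [5,8]  [14,15]  [12,16]  [18,19]  [18,20]  [20,21]
[0,2] uncovered → point at 2; [3,5] uncovered → point at 5; [6,7] uncovered → point at 7; [14,15] uncovered → point at 15; [18,19] uncovered → point at 19; [20,21] uncovered → point at 21.
Points: 2, 5, 7, 15, 19, 21 (6 total).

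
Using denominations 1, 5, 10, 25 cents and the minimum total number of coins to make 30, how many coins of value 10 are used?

0

Use the largest denomination that fits, subtract, and repeat.
30 − 1×25→5 − 1×5→0
Count of 10: 0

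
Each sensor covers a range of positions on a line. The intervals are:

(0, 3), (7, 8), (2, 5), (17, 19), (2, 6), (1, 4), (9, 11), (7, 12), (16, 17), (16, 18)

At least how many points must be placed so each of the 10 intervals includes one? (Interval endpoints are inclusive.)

4

Sort by right endpoint; whenever an interval is uncovered, place a point at its right end.
Sorted: [0,3] [1,4] [2,5] [2,6] [7,8] [9,11] [7,12] [16,17] [16,18] [17,19]
{[0,3],[1,4],[2,5],[2,6]} hit by 3; {[7,8]} hit by 8; {[9,11],[7,12]} hit by 11; {[16,17],[16,18],[17,19]} hit by 17.
Points: 3, 8, 11, 17 (4 total).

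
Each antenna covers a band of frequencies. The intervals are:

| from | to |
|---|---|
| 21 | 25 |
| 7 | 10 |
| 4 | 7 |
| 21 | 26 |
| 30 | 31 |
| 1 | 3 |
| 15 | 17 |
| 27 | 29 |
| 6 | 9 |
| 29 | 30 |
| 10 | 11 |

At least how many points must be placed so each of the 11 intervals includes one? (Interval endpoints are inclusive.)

Sorted: [1,3] [4,7] [6,9] [7,10] [10,11] [15,17] [21,25] [21,26] [27,29] [29,30] [30,31]
{[1,3]} hit by 3; {[4,7],[6,9],[7,10]} hit by 7; {[10,11]} hit by 11; {[15,17]} hit by 17; {[21,25],[21,26]} hit by 25; {[27,29],[29,30]} hit by 29; {[30,31]} hit by 31.
Points: 3, 7, 11, 17, 25, 29, 31 (7 total).

7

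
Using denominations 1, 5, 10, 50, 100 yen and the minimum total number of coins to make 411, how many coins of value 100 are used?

4

Greedy: take as many of the largest coin as possible, then repeat with the remainder.
411 = 4×100 + 1×10 + 1×1
Count of 100: 4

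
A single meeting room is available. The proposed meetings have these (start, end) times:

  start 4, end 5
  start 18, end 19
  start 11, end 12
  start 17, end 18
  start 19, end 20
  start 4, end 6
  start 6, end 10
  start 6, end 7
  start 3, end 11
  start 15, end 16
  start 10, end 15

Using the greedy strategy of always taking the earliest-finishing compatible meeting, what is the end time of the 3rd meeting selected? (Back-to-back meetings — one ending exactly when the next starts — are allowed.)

12

Order by finish time; keep every interval that doesn't clash with the previous kept one.
Sorted by end: (4,5)  (4,6)  (6,7)  (6,10)  (3,11)  (11,12)  (10,15)  (15,16)  (17,18)  (18,19)  (19,20)
take (4,5); take (6,7); take (11,12); skip (10,15); take (15,16); take (17,18); take (18,19); take (19,20).
Selected: (4,5) (6,7) (11,12) (15,16) (17,18) (18,19) (19,20)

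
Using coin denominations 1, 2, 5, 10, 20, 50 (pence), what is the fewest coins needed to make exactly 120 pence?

120 = 2×50 + 1×20
Total coins = 2 + 1 = 3

3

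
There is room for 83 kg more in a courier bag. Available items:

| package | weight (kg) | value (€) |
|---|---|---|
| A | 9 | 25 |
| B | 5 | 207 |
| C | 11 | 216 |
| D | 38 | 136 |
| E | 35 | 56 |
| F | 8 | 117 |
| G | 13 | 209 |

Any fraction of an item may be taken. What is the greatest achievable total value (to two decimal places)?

Ratios (sorted): B 41.40, C 19.64, G 16.08, F 14.62, D 3.58, A 2.78, E 1.60
take B (5 @ 207); take C (11 @ 216); take G (13 @ 209); take F (8 @ 117); take D (38 @ 136); take 8/9 of A → 22.22. Capacity used 83/83.
Total value = 907.22

907.22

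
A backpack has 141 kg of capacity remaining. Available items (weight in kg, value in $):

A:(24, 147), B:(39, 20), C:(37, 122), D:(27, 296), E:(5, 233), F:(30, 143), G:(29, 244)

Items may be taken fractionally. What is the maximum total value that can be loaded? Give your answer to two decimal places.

Ratios (sorted): E 46.60, D 10.96, G 8.41, A 6.12, F 4.77, C 3.30, B 0.51
take E (5 @ 233); take D (27 @ 296); take G (29 @ 244); take A (24 @ 147); take F (30 @ 143); take 26/37 of C → 85.73. Capacity used 141/141.
Total value = 1148.73

1148.73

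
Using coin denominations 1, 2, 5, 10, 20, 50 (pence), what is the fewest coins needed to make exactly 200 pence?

Use the largest denomination that fits, subtract, and repeat.
200 = 4×50
Total coins = 4 = 4

4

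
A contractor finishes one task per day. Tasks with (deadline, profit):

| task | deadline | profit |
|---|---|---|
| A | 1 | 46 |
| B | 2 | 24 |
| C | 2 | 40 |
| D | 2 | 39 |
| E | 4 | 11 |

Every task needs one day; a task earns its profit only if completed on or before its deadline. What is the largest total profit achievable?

Sort by profit descending; place each in the latest free slot ≤ its deadline.
Profit order: A=46 C=40 D=39 B=24 E=11
Assign: A→slot 1, C→slot 2, D skipped, B skipped, E→slot 4.
Slots: [1:A] [2:C] [4:E]
Profit = 46 + 40 + 11 = 97

97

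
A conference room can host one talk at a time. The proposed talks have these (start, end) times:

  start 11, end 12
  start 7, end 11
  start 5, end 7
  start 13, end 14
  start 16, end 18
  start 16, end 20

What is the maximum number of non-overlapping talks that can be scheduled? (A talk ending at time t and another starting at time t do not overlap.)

By end time: (5,7), (7,11), (11,12), (13,14), (16,18), (16,20).
Pick (5,7); next start ≥ 7 → (7,11); next start ≥ 11 → (11,12); next start ≥ 12 → (13,14); next start ≥ 14 → (16,18).
Selected 5 talks.

5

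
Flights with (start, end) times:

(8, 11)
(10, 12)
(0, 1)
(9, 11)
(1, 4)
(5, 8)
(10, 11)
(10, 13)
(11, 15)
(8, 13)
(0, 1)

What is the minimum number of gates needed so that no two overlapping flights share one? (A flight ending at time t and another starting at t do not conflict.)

6

starts: [0, 0, 1, 5, 8, 8, 9, 10, 10, 10, 11]
ends:   [1, 1, 4, 8, 11, 11, 11, 12, 13, 13, 15]
s0→1 s0→2 e1→1 e1→0 s1→1 e4→0 s5→1 e8→0 s8→1 s8→2 s9→3 s10→4 s10→5 s10→6  — peak 6.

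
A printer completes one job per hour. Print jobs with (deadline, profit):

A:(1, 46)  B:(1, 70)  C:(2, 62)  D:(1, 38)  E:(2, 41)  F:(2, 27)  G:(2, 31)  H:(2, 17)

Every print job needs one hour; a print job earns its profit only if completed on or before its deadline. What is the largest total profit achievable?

By profit: B(d1,70), C(d2,62), A(d1,46), E(d2,41), D(d1,38), G(d2,31), F(d2,27), H(d2,17)
B→slot 1; C→slot 2; A skipped; E skipped; D skipped; G skipped; F skipped; H skipped.
Profit = 70 + 62 = 132

132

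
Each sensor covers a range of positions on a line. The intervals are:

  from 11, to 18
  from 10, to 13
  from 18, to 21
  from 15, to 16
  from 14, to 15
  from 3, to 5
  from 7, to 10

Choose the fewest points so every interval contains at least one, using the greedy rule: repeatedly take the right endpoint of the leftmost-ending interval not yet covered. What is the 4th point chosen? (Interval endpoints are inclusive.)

21

Sorted: [3,5] [7,10] [10,13] [14,15] [15,16] [11,18] [18,21]
{[3,5]} hit by 5; {[7,10],[10,13]} hit by 10; {[14,15],[15,16],[11,18]} hit by 15; {[18,21]} hit by 21.
Points: 5, 10, 15, 21 (4 total).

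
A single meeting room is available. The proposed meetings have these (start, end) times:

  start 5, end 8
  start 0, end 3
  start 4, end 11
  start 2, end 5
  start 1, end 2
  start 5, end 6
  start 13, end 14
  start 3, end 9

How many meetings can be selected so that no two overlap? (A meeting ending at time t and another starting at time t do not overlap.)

By end time: (1,2), (0,3), (2,5), (5,6), (5,8), (3,9), (4,11), (13,14).
Pick (1,2); next start ≥ 2 → (2,5); next start ≥ 5 → (5,6); next start ≥ 6 → (13,14).
Selected 4 meetings.

4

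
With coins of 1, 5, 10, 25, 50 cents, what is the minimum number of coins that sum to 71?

71 − 1×50→21 − 2×10→1 − 1×1→0
Total coins = 1 + 2 + 1 = 4

4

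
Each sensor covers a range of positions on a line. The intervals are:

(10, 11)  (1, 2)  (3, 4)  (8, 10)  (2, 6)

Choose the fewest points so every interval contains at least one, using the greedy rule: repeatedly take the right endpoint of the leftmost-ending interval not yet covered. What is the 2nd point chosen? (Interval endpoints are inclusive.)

Process intervals by earliest right end; each time one isn't hit yet, stab at its right endpoint.
Sorted: [1,2] [3,4] [2,6] [8,10] [10,11]
{[1,2]} hit by 2; {[3,4],[2,6]} hit by 4; {[8,10],[10,11]} hit by 10.
Points: 2, 4, 10 (3 total).

4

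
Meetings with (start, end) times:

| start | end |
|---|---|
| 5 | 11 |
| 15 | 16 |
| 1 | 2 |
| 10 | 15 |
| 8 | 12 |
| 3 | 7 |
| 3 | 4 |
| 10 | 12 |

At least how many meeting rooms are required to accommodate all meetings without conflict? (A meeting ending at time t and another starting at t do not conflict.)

4

Count concurrent intervals with a sweep; the peak is the room count.
Events (time:±→running): 1:+→1 2:-→0 3:+→1 3:+→2 4:-→1 5:+→2 7:-→1 8:+→2 10:+→3 10:+→4 … peak 4.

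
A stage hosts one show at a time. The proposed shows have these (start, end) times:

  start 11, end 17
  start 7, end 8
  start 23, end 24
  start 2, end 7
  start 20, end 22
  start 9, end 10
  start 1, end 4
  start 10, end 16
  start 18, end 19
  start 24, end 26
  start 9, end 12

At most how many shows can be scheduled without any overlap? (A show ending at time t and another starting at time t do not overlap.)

8

Sorted by end: (1,4)  (2,7)  (7,8)  (9,10)  (9,12)  (10,16)  (11,17)  (18,19)  (20,22)  (23,24)  (24,26)
take (1,4); take (7,8); take (9,10); skip (9,12); take (10,16); take (18,19); take (20,22); take (23,24); take (24,26).
Selected 8 shows.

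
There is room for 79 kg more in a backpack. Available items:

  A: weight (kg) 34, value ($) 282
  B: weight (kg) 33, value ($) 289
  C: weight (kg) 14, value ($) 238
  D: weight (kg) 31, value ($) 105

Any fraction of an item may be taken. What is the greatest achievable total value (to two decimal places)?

792.41

Greedy by value/weight ratio, highest first.
Order: C (238/14=17.00) > B (289/33=8.76) > A (282/34=8.29) > D (105/31=3.39)
Fill: take C (14 @ 238) → take B (33 @ 289) → take 32/34 of A → 265.41; 79/79 used.
Total value = 792.41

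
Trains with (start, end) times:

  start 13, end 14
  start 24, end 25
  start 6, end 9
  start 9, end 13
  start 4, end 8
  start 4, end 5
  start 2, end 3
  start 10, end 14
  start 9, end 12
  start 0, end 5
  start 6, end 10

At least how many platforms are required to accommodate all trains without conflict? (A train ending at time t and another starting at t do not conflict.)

3

Events (time:±→running): 0:+→1 2:+→2 3:-→1 4:+→2 4:+→3 … peak 3.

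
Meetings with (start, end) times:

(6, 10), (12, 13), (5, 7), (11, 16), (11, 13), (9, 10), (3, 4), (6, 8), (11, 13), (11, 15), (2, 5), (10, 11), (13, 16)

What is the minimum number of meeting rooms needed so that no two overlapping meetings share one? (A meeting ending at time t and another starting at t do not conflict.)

5

Events (time:±→running): 2:+→1 3:+→2 4:-→1 5:-→0 5:+→1 6:+→2 6:+→3 7:-→2 8:-→1 9:+→2 10:-→1 10:-→0 10:+→1 11:-→0 11:+→1 11:+→2 11:+→3 11:+→4 12:+→5 … peak 5.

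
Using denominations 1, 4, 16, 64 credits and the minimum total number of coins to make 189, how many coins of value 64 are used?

Greedy: take as many of the largest coin as possible, then repeat with the remainder.
189 = 2×64 + 3×16 + 3×4 + 1×1
Count of 64: 2

2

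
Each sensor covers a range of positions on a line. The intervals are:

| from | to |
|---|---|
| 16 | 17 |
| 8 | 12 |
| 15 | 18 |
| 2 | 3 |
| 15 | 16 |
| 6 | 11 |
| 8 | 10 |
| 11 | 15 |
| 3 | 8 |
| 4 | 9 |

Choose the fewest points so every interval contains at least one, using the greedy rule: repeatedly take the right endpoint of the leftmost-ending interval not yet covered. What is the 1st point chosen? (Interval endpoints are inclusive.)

By right end: [2,3]  [3,8]  [4,9]  [8,10]  [6,11]  [8,12]  [11,15]  [15,16]  [16,17]  [15,18]
[2,3] uncovered → point at 3; [4,9] uncovered → point at 9; [11,15] uncovered → point at 15; [16,17] uncovered → point at 17.
Points: 3, 9, 15, 17 (4 total).

3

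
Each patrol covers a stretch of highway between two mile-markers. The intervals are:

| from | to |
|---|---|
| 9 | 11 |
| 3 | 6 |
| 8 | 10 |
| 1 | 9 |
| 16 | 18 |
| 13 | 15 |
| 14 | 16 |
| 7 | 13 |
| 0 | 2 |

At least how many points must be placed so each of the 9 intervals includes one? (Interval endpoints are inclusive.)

5

Sorted: [0,2] [3,6] [1,9] [8,10] [9,11] [7,13] [13,15] [14,16] [16,18]
{[0,2]} hit by 2; {[3,6],[1,9]} hit by 6; {[8,10],[9,11],[7,13]} hit by 10; {[13,15],[14,16]} hit by 15; {[16,18]} hit by 18.
Points: 2, 6, 10, 15, 18 (5 total).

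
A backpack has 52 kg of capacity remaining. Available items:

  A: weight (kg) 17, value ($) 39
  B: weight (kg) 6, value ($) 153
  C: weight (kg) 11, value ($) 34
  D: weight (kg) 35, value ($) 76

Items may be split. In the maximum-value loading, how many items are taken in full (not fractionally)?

Greedy by value/weight ratio, highest first.
Ratios (sorted): B 25.50, C 3.09, A 2.29, D 2.17
take B (6 @ 153); take C (11 @ 34); take A (17 @ 39); take 18/35 of D → 39.09. Capacity used 52/52.
3 item(s) taken whole; one partial (take 18/35 of D).

3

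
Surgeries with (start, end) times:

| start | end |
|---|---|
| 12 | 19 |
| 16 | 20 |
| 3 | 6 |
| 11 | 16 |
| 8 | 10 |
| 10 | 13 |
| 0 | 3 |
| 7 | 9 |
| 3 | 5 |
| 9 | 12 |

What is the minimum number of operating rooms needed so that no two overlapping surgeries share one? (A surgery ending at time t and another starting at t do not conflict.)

The answer is the maximum number of intervals overlapping at any instant.
starts: [0, 3, 3, 7, 8, 9, 10, 11, 12, 16]
ends:   [3, 5, 6, 9, 10, 12, 13, 16, 19, 20]
s0→1 e3→0 s3→1 s3→2 e5→1 e6→0 s7→1 s8→2 e9→1 s9→2 e10→1 s10→2 s11→3  — peak 3.

3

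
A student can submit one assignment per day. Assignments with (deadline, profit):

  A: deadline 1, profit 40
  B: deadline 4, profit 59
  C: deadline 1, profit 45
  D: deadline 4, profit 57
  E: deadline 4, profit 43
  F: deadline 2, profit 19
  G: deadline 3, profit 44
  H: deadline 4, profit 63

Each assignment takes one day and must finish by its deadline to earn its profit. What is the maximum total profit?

224

Take jobs in profit order; each goes to the latest open slot no later than its deadline.
Profit order: H=63 B=59 D=57 C=45 G=44 E=43 A=40 F=19
Assign: H→slot 4, B→slot 3, D→slot 2, C→slot 1, G skipped, E skipped, A skipped, F skipped.
Slots: [1:C] [2:D] [3:B] [4:H]
Profit = 45 + 57 + 59 + 63 = 224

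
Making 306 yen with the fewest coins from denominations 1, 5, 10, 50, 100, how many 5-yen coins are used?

Use the largest denomination that fits, subtract, and repeat.
306 = 3×100 + 1×5 + 1×1
Count of 5: 1

1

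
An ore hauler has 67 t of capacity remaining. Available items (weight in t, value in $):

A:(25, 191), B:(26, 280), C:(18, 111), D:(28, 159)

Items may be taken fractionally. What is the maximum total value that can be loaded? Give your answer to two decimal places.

569.67

Order: B (280/26=10.77) > A (191/25=7.64) > C (111/18=6.17) > D (159/28=5.68)
Fill: take B (26 @ 280) → take A (25 @ 191) → take 16/18 of C → 98.67; 67/67 used.
Total value = 569.67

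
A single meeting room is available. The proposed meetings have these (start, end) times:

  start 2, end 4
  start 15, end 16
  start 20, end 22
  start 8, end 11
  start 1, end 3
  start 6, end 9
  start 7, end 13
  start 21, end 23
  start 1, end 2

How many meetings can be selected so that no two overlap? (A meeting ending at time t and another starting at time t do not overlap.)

5

Greedy by earliest finish: after sorting by end time, pick each interval compatible with the last pick.
Sorted by end: (1,2)  (1,3)  (2,4)  (6,9)  (8,11)  (7,13)  (15,16)  (20,22)  (21,23)
take (1,2); take (2,4); take (6,9); take (15,16); take (20,22); skip (21,23).
Selected 5 meetings.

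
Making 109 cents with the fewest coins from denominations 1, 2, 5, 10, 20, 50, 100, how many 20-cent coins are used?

Use the largest denomination that fits, subtract, and repeat.
109 = 1×100 + 1×5 + 2×2
Count of 20: 0

0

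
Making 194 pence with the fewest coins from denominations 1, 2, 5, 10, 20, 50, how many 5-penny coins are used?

0

194 − 3×50→44 − 2×20→4 − 2×2→0
Count of 5: 0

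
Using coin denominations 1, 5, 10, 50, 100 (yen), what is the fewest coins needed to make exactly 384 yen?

11

Use the largest denomination that fits, subtract, and repeat.
384 = 3×100 + 1×50 + 3×10 + 4×1
Total coins = 3 + 1 + 3 + 4 = 11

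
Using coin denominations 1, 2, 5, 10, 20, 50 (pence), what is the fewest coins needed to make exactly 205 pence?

205 − 4×50→5 − 1×5→0
Total coins = 4 + 1 = 5

5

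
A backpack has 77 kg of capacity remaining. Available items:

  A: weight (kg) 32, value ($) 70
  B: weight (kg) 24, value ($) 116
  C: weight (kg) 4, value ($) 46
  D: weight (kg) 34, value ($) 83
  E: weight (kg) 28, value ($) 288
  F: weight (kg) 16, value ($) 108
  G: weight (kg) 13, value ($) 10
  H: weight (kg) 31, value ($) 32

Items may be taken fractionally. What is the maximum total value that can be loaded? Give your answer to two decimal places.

Ratios (sorted): C 11.50, E 10.29, F 6.75, B 4.83, D 2.44, A 2.19, H 1.03, G 0.77
take C (4 @ 46); take E (28 @ 288); take F (16 @ 108); take B (24 @ 116); take 5/34 of D → 12.21. Capacity used 77/77.
Total value = 570.21

570.21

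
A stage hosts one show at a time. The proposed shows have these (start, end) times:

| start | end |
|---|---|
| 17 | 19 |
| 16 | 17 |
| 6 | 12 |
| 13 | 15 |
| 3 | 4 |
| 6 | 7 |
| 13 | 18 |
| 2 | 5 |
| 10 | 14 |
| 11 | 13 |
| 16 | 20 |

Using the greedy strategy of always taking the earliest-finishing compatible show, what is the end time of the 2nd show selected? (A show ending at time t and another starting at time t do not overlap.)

7

Sort by end time and greedily take each interval whose start is ≥ the last chosen end.
Sorted by end: (3,4)  (2,5)  (6,7)  (6,12)  (11,13)  (10,14)  (13,15)  (16,17)  (13,18)  (17,19)  (16,20)
take (3,4); take (6,7); take (11,13); take (13,15); take (16,17); take (17,19); skip (16,20).
Selected: (3,4) (6,7) (11,13) (13,15) (16,17) (17,19)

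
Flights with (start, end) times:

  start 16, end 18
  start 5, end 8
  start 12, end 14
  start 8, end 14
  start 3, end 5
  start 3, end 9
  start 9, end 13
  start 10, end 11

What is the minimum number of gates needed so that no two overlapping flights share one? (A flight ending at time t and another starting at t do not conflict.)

3

Events (time:±→running): 3:+→1 3:+→2 5:-→1 5:+→2 8:-→1 8:+→2 9:-→1 9:+→2 10:+→3 … peak 3.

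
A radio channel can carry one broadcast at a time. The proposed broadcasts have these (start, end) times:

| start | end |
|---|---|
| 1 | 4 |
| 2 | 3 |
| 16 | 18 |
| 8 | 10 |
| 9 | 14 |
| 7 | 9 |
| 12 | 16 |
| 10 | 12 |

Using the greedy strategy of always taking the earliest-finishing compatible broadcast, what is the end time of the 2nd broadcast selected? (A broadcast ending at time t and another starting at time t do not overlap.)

Sorted by end: (2,3)  (1,4)  (7,9)  (8,10)  (10,12)  (9,14)  (12,16)  (16,18)
take (2,3); take (7,9); take (10,12); skip (9,14); take (12,16); take (16,18).
Selected: (2,3) (7,9) (10,12) (12,16) (16,18)

9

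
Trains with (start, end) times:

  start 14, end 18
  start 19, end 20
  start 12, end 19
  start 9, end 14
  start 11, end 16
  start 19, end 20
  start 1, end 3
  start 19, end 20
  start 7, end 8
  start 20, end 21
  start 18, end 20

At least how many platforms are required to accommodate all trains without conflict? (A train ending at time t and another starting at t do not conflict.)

Events (time:±→running): 1:+→1 3:-→0 7:+→1 8:-→0 9:+→1 11:+→2 12:+→3 14:-→2 14:+→3 16:-→2 18:-→1 18:+→2 19:-→1 19:+→2 19:+→3 19:+→4 … peak 4.

4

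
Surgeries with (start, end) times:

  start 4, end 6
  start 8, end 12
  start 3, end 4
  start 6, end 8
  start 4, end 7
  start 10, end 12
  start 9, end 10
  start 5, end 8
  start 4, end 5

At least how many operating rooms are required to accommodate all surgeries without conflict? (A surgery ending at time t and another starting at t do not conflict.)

The answer is the maximum number of intervals overlapping at any instant.
Events (time:±→running): 3:+→1 4:-→0 4:+→1 4:+→2 4:+→3 … peak 3.

3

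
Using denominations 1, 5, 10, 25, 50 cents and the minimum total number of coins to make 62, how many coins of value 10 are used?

1

Greedy: take as many of the largest coin as possible, then repeat with the remainder.
62 − 1×50→12 − 1×10→2 − 2×1→0
Count of 10: 1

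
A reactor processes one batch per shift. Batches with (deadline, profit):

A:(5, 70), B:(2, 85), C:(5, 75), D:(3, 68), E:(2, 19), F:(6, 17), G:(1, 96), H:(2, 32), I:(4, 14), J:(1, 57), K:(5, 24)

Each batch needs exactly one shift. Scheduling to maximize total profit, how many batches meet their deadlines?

Sort by profit descending; place each in the latest free slot ≤ its deadline.
Profit order: G=96 B=85 C=75 A=70 D=68 J=57 H=32 K=24 E=19 F=17 I=14
Assign: G→slot 1, B→slot 2, C→slot 5, A→slot 4, D→slot 3, J skipped, H skipped, K skipped, E skipped, F→slot 6, I skipped.
Slots: [1:G] [2:B] [3:D] [4:A] [5:C] [6:F]
6 of 11 scheduled.

6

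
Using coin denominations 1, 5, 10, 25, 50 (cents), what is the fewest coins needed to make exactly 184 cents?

184 = 3×50 + 1×25 + 1×5 + 4×1
Total coins = 3 + 1 + 1 + 4 = 9

9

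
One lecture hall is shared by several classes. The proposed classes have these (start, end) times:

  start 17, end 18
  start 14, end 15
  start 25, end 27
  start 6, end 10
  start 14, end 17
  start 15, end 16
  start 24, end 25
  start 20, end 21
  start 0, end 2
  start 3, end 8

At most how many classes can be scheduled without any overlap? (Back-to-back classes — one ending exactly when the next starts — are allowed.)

8

Greedy by earliest finish: after sorting by end time, pick each interval compatible with the last pick.
Sorted by end: (0,2)  (3,8)  (6,10)  (14,15)  (15,16)  (14,17)  (17,18)  (20,21)  (24,25)  (25,27)
take (0,2); take (3,8); take (14,15); take (15,16); skip (14,17); take (17,18); take (20,21); take (24,25); take (25,27).
Selected 8 classes.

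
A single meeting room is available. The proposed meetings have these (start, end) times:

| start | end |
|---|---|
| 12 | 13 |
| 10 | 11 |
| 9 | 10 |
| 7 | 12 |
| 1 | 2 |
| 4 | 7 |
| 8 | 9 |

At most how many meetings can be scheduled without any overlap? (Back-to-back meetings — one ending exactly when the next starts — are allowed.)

6

By end time: (1,2), (4,7), (8,9), (9,10), (10,11), (7,12), (12,13).
Pick (1,2); next start ≥ 2 → (4,7); next start ≥ 7 → (8,9); next start ≥ 9 → (9,10); next start ≥ 10 → (10,11); next start ≥ 11 → (12,13).
Selected 6 meetings.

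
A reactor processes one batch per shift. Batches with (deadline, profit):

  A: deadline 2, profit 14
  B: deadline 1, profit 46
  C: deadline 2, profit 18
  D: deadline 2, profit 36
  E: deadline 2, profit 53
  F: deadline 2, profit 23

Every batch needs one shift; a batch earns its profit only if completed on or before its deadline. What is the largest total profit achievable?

Profit order: E=53 B=46 D=36 F=23 C=18 A=14
Assign: E→slot 2, B→slot 1, D skipped, F skipped, C skipped, A skipped.
Slots: [1:B] [2:E]
Profit = 46 + 53 = 99

99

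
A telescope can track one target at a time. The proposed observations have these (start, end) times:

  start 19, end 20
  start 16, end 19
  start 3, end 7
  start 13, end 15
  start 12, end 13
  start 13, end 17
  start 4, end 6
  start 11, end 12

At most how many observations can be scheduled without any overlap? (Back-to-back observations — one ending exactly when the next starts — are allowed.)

6

Sorted by end: (4,6)  (3,7)  (11,12)  (12,13)  (13,15)  (13,17)  (16,19)  (19,20)
take (4,6); take (11,12); take (12,13); take (13,15); take (16,19); take (19,20).
Selected 6 observations.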